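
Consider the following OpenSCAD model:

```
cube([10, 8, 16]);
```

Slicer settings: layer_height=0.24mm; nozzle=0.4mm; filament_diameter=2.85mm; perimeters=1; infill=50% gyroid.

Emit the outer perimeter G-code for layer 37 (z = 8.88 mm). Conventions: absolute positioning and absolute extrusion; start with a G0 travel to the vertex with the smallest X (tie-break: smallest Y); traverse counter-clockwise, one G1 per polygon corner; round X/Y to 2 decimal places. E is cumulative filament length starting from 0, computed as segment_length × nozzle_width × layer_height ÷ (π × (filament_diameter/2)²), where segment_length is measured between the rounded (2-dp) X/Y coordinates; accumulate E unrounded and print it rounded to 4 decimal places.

G0 X0.00 Y0.00 Z8.88
G1 X10.00 Y0.00 E0.1505
G1 X10.00 Y8.00 E0.2709
G1 X0.00 Y8.00 E0.4214
G1 X0.00 Y0.00 E0.5417

At z = 8.88 mm: the cube is present — its section is the full 10×8 rectangle. The outline is a single polygon with 4 vertices. Extrusion per mm of travel: 0.4 × 0.24 / (π × 1.425²) = 0.015048. Accumulating E over each segment gives final E = 0.5417.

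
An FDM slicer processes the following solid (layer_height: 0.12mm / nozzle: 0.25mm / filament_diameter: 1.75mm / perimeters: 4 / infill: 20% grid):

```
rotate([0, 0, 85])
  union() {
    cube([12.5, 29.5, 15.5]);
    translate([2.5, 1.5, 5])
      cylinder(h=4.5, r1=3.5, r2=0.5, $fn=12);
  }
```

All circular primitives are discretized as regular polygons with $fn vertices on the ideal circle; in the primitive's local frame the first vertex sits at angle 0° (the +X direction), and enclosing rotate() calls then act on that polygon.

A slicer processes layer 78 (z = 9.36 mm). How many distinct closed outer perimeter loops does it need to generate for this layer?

1

At z = 9.36 mm: the 12.5×29.5 cube contributes its full rectangle; the cone at (2.5, 1.5): at t=0.969 of its height the radius interpolates to r₁+(r₂−r₁)t = 0.593, giving a regular 12-gon of that circumradius; Taking the union: the cone at (2.5, 1.5) lies entirely inside the 12.5×29.5 cube, so the union is just the 12.5×29.5 cube — 1 connected region; (rotated 85° about Z; rotation is an isometry so areas/perimeters/island counts are preserved). The result has 1 disconnected region.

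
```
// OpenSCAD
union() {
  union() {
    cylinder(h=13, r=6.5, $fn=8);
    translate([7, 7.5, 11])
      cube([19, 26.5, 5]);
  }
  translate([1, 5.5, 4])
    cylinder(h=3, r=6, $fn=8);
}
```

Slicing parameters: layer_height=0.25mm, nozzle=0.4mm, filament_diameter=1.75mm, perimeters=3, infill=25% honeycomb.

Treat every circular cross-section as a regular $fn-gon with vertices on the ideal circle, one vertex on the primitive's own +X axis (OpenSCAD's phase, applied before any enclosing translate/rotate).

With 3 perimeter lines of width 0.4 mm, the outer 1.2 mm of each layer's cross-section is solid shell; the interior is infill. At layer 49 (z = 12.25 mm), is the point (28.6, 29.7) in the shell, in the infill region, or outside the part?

outside

At z = 12.25 mm: the cylinder: section is a regular 8-gon, circumradius r=6.5; the cube at (7, 7.5) is present — its section is the full 19×26.5 rectangle; Taking the union: the 2 present regions are separate (no shared area or edge), so areas and boundary lengths simply add and each stays a separate island — 2 connected regions; the cylinder at (1, 5.5) is absent (z outside [4, 7]); Merging all regions: only the result so far is present, so the union is just that shape — 2 connected regions. Overall, the cross-section has 2 separate islands. The nearest boundary edge runs (26.00, 34.00)→(26.00, 7.50); distance from the point to it = 2.60 mm. The point is not inside any of the regions above, so it lies outside the cross-section (2.60 mm from the nearest boundary).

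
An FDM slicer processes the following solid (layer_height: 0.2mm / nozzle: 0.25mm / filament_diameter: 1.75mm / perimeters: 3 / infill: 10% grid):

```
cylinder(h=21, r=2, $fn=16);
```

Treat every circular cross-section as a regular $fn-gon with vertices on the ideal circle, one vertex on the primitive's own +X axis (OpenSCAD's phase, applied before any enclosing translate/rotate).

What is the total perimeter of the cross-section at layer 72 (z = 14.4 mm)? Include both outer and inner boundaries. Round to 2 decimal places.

12.49 mm

At z = 14.4 mm: the r=2 cylinder gives a regular 16-gon of circumradius 2 (constant along its height) (perimeter = 2·16·2.000·sin(180°/16) = 12.49 mm). Overall, the cross-section is a single solid region. Total boundary length (outer) = 12.49 mm.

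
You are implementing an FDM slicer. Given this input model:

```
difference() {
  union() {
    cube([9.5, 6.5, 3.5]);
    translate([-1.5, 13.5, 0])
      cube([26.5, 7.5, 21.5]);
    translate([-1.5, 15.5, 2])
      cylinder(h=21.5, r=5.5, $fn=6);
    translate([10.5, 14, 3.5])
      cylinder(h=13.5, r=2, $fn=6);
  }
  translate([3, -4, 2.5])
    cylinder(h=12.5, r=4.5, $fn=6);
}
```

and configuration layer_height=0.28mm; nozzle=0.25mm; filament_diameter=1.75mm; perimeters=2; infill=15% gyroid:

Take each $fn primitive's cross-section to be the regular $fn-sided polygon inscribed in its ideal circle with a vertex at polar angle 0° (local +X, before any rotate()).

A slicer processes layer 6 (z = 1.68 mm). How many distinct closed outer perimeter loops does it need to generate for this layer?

2

At z = 1.68 mm: the cube (footprint 9.5×6.5) is included at this height; the cube at (-1.5, 13.5) is present — its section is the full 26.5×7.5 rectangle; the cylinder at (-1.5, 15.5) is absent (z outside [2, 23.5]); the cylinder at (10.5, 14) is not intersected at this z (z outside [3.5, 17]); Combining (union): the 2 present regions are separate (no shared area or edge), so areas and boundary lengths simply add and each stays a separate island — 2 connected regions; the cylinder at (3, -4) is absent (z outside [2.5, 15]); Taking the first minus the rest: none of the subtracted shapes is present at this height, so that combined region is unchanged — 2 connected regions. The result has 2 disconnected regions.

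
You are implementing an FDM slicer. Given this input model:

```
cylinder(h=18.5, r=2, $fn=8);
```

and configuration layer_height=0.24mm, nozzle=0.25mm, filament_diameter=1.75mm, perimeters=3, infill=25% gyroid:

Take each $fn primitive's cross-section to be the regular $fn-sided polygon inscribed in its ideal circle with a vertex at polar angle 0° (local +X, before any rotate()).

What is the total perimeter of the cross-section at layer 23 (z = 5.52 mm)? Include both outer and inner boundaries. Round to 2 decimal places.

At z = 5.52 mm: the cylinder: section is a regular 8-gon, circumradius r=2 (perimeter = 2·8·2.000·sin(180°/8) = 12.25 mm). Overall, the cross-section is a single solid region. Total boundary length (outer) = 12.25 mm.

12.25 mm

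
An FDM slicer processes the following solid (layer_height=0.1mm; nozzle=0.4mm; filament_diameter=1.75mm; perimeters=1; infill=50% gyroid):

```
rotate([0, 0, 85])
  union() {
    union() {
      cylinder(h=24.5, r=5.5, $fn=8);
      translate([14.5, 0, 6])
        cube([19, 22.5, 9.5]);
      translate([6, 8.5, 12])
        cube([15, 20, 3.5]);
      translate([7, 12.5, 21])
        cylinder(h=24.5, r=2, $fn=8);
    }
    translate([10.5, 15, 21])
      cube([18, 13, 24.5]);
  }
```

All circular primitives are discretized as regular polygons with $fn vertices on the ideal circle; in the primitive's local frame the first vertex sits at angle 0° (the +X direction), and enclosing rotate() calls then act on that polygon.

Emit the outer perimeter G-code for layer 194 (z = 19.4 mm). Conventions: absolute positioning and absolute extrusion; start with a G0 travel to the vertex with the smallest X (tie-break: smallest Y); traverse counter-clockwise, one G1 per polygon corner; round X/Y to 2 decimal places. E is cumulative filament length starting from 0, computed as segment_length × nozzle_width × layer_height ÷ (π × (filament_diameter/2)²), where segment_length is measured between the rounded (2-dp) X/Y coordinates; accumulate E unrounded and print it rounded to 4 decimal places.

At z = 19.4 mm: the r=5.5 cylinder contributes a regular 8-gon of circumradius 5.5; the cube at (14.5, 0) is not intersected at this z (z outside [6, 15.5]); the cube at (6, 8.5) does not reach this height (z outside [12, 15.5]); the cylinder at (7, 12.5) is not intersected at this z (z outside [21, 45.5]); Merging all regions: only the r=5.5 cylinder is present, so the union is just that shape — 1 connected region; the cube at (10.5, 15) is not intersected at this z (z outside [21, 45.5]); Taking the union: only that combined region is present, so the union is just that shape — 1 connected region; (rotated 85° about Z; rotation is an isometry so areas/perimeters/island counts are preserved). The outline is a single polygon with 8 vertices. Extrusion per mm of travel: 0.4 × 0.1 / (π × 0.875²) = 0.016630. Accumulating E over each segment gives final E = 0.5601.

G0 X-5.48 Y0.48 Z19.40
G1 X-4.21 Y-3.54 E0.0701
G1 X-0.48 Y-5.48 E0.1400
G1 X3.54 Y-4.21 E0.2101
G1 X5.48 Y-0.48 E0.2801
G1 X4.21 Y3.54 E0.3502
G1 X0.48 Y5.48 E0.4201
G1 X-3.54 Y4.21 E0.4902
G1 X-5.48 Y0.48 E0.5601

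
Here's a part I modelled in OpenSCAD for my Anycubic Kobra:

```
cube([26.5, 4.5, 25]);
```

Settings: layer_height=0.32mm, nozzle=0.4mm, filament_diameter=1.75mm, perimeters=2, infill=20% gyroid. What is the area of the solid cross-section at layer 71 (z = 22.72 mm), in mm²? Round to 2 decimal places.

119.25 mm²

At z = 22.72 mm: the cube is present — its section is the full 26.5×4.5 rectangle (area 119.25 mm²). Overall, the cross-section is a single solid region. Net area = 119.25 mm².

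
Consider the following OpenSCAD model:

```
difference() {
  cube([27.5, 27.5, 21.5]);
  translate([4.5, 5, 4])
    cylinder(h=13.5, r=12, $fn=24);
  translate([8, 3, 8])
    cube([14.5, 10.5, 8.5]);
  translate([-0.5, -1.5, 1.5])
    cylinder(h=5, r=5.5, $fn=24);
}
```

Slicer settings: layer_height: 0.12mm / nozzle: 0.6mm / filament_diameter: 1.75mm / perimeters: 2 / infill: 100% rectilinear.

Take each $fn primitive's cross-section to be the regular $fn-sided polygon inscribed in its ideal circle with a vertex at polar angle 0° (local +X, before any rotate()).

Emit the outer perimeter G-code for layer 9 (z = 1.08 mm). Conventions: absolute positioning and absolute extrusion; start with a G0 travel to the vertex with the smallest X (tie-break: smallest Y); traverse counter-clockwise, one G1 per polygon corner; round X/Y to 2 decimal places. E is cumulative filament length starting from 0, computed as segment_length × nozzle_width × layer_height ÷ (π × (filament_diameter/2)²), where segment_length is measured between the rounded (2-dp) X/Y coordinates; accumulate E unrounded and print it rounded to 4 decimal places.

G0 X0.00 Y0.00 Z1.08
G1 X27.50 Y0.00 E0.8232
G1 X27.50 Y27.50 E1.6464
G1 X0.00 Y27.50 E2.4696
G1 X0.00 Y0.00 E3.2928

At z = 1.08 mm: the cube (footprint 27.5×27.5) is included at this height; the cylinder at (4.5, 5) is absent (z outside [4, 17.5]); the cube at (8, 3) does not reach this height (z outside [8, 16.5]); the cylinder at (-0.5, -1.5) is not intersected at this z (z outside [1.5, 6.5]); After the difference (first − rest): none of the subtracted shapes is present at this height, so the 27.5×27.5 cube is unchanged — 1 connected region. The outline is a single polygon with 4 vertices. Extrusion per mm of travel: 0.6 × 0.12 / (π × 0.875²) = 0.029934. Accumulating E over each segment gives final E = 3.2928.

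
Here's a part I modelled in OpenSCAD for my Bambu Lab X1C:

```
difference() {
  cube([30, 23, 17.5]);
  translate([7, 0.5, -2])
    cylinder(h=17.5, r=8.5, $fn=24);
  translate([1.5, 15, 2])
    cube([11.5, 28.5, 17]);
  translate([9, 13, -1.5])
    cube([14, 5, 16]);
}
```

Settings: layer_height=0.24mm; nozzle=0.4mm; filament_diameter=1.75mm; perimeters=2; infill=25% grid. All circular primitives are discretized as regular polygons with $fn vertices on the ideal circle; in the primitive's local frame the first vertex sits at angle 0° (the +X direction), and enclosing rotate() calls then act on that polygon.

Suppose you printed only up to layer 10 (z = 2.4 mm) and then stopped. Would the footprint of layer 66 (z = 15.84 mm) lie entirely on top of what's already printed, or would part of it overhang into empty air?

Compare the two slices. At z = 2.4: the cube is present — its section is the full 30×23 rectangle (area 690.00 mm²); the r=8.5 cylinder at (7, 0.5) contributes a regular 24-gon of circumradius 8.5 (area = (24/2)·8.500²·sin(360°/24) = 224.40 mm²); the cube at (1.5, 15) is present — its section is the full 11.5×28.5 rectangle (area 327.75 mm²); the cube at (9, 13) is present — its section is the full 14×5 rectangle (area 70.00 mm²); Subtracting the remaining from the first: starting from the 30×23 cube (690.00 mm²), the r=8.5 cylinder at (7, 0.5) partially overlaps it — only the 115.25 mm² overlap (of its 224.40 mm²) is removed, clipping the outline; the 11.5×28.5 cube at (1.5, 15) partially overlaps it — only the 92.00 mm² overlap (of its 327.75 mm²) is removed, clipping the outline; the 14×5 cube at (9, 13) partially overlaps it — only the 58.00 mm² overlap (of its 70.00 mm²) is removed, clipping the outline — area = 424.75 mm². At z = 15.84: the cube (footprint 30×23) is included at this height (area 690.00 mm²); the cylinder at (7, 0.5) is not intersected at this z (z outside [-2, 15.5]); the cube at (1.5, 15) (footprint 11.5×28.5) is included at this height (area 327.75 mm²); the cube at (9, 13) is not intersected at this z (z outside [-1.5, 14.5]); After the difference (first − rest): starting from the 30×23 cube (690.00 mm²), the 11.5×28.5 cube at (1.5, 15) partially overlaps it — only the 92.00 mm² overlap (of its 327.75 mm²) is removed, clipping the outline — area = 598.00 mm². Checking containment: at z = 15.84 the cross-section extends beyond the z = 2.4 cross-section by about 173.25 mm².

part overhangs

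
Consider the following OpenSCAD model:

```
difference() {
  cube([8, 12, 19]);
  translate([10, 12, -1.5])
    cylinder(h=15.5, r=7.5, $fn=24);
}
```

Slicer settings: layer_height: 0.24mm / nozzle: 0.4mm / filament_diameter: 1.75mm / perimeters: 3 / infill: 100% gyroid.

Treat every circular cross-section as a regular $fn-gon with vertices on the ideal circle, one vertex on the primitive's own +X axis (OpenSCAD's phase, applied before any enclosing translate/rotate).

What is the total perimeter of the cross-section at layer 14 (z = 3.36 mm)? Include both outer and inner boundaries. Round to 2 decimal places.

At z = 3.36 mm: the cube (footprint 8×12) is included at this height (perimeter 40.00 mm); the cylinder at (10, 12): section is a regular 24-gon, circumradius r=7.5 (perimeter = 2·24·7.500·sin(180°/24) = 46.99 mm); Subtracting the remaining from the first: starting from the 8×12 cube, the r=7.5 cylinder at (10, 12) partially overlaps it — only the 28.94 mm² overlap (of its 174.70 mm²) is removed, clipping the outline — boundary = 37.01 mm. Overall, the cross-section is a single solid region. Total boundary length (outer) = 37.01 mm.

37.01 mm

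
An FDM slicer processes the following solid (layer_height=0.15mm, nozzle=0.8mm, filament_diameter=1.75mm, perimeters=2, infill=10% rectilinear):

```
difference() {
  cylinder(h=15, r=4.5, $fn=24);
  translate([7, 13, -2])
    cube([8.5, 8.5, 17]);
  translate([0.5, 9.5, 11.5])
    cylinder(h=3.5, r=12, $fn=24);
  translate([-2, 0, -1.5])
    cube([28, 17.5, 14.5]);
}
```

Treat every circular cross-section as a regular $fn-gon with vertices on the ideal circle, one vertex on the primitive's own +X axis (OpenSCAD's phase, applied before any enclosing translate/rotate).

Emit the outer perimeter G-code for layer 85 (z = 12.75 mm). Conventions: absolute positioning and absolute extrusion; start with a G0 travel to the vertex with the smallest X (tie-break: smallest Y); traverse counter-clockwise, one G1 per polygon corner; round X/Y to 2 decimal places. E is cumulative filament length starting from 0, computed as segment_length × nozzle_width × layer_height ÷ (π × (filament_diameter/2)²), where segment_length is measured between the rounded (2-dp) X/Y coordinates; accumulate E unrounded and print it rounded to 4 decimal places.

G0 X-4.24 Y-1.41 Z12.75
G1 X-3.90 Y-2.25 E0.0452
G1 X-3.18 Y-3.18 E0.1039
G1 X-2.25 Y-3.90 E0.1626
G1 X-1.16 Y-4.35 E0.2214
G1 X0.00 Y-4.50 E0.2798
G1 X1.16 Y-4.35 E0.3381
G1 X2.25 Y-3.90 E0.3969
G1 X3.18 Y-3.18 E0.4556
G1 X3.90 Y-2.25 E0.5143
G1 X4.04 Y-1.91 E0.5326
G1 X3.61 Y-2.09 E0.5559
G1 X0.50 Y-2.50 E0.7124
G1 X-2.61 Y-2.09 E0.8689
G1 X-4.24 Y-1.41 E0.9570

At z = 12.75 mm: the cylinder: section is a regular 24-gon, circumradius r=4.5; the cube at (7, 13) is present — its section is the full 8.5×8.5 rectangle; the cylinder at (0.5, 9.5): section is a regular 24-gon, circumradius r=12; the cube at (-2, 0) is present — its section is the full 28×17.5 rectangle; Subtracting the remaining from the first: starting from the r=4.5 cylinder, the 8.5×8.5 cube at (7, 13) misses the remaining region (no effect); the r=12 cylinder at (0.5, 9.5) partially overlaps it — only the 50.23 mm² overlap (of its 447.24 mm²) is removed, clipping the outline; the 28×17.5 cube at (-2, 0) misses the remaining region (no effect) — 1 connected region. The outline is a single polygon with 14 vertices. Extrusion per mm of travel: 0.8 × 0.15 / (π × 0.875²) = 0.049890. Accumulating E over each segment gives final E = 0.9570.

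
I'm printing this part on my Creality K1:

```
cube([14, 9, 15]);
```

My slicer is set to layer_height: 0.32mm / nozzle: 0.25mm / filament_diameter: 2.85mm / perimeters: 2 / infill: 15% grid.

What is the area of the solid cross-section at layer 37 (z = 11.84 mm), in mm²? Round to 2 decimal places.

At z = 11.84 mm: the cube is present — its section is the full 14×9 rectangle (area 126.00 mm²). Overall, the cross-section is a single solid region. Net area = 126.00 mm².

126.00 mm²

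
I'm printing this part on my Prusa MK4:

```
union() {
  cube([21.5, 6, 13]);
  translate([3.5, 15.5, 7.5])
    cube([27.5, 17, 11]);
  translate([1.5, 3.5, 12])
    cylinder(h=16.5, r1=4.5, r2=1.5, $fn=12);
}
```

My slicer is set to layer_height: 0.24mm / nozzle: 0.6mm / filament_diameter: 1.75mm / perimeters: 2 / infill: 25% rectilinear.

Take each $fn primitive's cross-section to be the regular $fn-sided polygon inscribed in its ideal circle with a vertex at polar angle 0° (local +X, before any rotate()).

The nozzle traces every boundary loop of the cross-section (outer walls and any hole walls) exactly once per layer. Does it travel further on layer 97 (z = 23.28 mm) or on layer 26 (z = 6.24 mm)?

layer 26 (z = 6.24 mm)

Layer 97 (z = 23.28): the cube does not reach this height (z outside [0, 13]); the cube at (3.5, 15.5) is not intersected at this z (z outside [7.5, 18.5]); the cone at (1.5, 3.5): at t=0.684 of its height the radius interpolates to r₁+(r₂−r₁)t = 2.449, giving a regular 12-gon of that circumradius (perimeter = 2·12·2.449·sin(180°/12) = 15.21 mm); Combining (union): only the cone at (1.5, 3.5) is present, so the union is just that shape — boundary = 15.21 mm. So its perimeter = 15.21 mm. Layer 26 (z = 6.24): the cube (footprint 21.5×6) is included at this height (perimeter 55.00 mm); the cube at (3.5, 15.5) is absent (z outside [7.5, 18.5]); the cone at (1.5, 3.5) is absent (z outside [12, 28.5]); Taking the union: only the 21.5×6 cube is present, so the union is just that shape — boundary = 55.00 mm. So its perimeter = 55.00 mm. Layer 26 is larger (55.00 vs 15.21 mm).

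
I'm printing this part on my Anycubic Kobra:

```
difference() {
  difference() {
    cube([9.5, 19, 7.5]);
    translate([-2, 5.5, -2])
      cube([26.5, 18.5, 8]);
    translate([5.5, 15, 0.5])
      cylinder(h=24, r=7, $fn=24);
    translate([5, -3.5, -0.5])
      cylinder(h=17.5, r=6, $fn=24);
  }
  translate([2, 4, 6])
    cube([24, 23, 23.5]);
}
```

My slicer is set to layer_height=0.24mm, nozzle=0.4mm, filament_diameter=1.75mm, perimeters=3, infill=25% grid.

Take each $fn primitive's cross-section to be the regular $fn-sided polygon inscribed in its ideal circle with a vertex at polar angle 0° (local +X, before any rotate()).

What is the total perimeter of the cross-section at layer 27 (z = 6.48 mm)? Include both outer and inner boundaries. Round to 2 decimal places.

40.47 mm

At z = 6.48 mm: the cube is present — its section is the full 9.5×19 rectangle (perimeter 57.00 mm); the cube at (-2, 5.5) does not reach this height (z outside [-2, 6]); the r=7 cylinder at (5.5, 15) contributes a regular 24-gon of circumradius 7 (perimeter = 2·24·7.000·sin(180°/24) = 43.86 mm); the r=6 cylinder at (5, -3.5) contributes a regular 24-gon of circumradius 6 (perimeter = 2·24·6.000·sin(180°/24) = 37.59 mm); After the difference (first − rest): starting from the 9.5×19 cube, the r=7 cylinder at (5.5, 15) partially overlaps it — only the 98.03 mm² overlap (of its 152.19 mm²) is removed, clipping the outline; the r=6 cylinder at (5, -3.5) partially overlaps it — only the 16.61 mm² overlap (of its 111.81 mm²) is removed, clipping the outline — boundary = 41.30 mm; the cube at (2, 4) (footprint 24×23) is included at this height (perimeter 94.00 mm); After the difference (first − rest): starting from that combined region, the 24×23 cube at (2, 4) partially overlaps it — only the 32.98 mm² overlap (of its 552.00 mm²) is removed, clipping the outline — boundary = 40.47 mm. Overall, the cross-section is a single solid region. Total boundary length (outer) = 40.47 mm.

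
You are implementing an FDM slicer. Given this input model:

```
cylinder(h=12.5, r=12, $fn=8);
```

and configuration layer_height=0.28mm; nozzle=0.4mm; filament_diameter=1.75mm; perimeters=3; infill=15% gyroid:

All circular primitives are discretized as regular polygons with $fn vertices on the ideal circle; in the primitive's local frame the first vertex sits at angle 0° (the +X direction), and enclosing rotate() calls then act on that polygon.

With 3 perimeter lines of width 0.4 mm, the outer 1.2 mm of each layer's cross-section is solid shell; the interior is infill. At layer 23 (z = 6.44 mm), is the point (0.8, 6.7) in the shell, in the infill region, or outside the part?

At z = 6.44 mm: the r=12 cylinder contributes a regular 8-gon of circumradius 12. Overall, the cross-section is a single solid region. The nearest boundary edge runs (8.49, 8.49)→(0.00, 12.00); distance from the point to it = 4.59 mm. The point is inside the cross-section and 4.59 mm from the nearest boundary — more than the 1.2 mm shell width (3 × 0.4), so it's in the infill interior.

infill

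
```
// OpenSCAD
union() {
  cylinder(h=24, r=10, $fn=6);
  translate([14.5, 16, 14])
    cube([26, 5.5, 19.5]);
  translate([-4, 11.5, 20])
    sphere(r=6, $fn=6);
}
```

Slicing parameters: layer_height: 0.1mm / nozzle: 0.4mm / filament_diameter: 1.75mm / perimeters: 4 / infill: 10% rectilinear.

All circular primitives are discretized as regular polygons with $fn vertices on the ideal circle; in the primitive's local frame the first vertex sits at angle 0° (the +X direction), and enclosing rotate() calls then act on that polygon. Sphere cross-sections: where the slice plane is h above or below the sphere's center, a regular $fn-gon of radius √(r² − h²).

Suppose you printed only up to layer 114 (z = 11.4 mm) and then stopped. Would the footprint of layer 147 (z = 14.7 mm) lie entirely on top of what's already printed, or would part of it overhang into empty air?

Compare the two slices. At z = 11.4: the cylinder: section is a regular 6-gon, circumradius r=10 (area = (6/2)·10.000²·sin(360°/6) = 259.81 mm²); the cube at (14.5, 16) is absent (z outside [14, 33.5]); the sphere at (-4, 11.5) does not reach this height (|z−center|=8.600 > r=6); Merging all regions: only the r=10 cylinder is present, so the union is just that shape — area = 259.81 mm². At z = 14.7: the r=10 cylinder contributes a regular 6-gon of circumradius 10 (area = (6/2)·10.000²·sin(360°/6) = 259.81 mm²); the 26×5.5 cube at (14.5, 16) contributes its full rectangle (area 143.00 mm²); the sphere at (-4, 11.5): section is a regular 6-gon, circumradius = √(r²−h²) = √(6²−5.3²) = 2.812 (area = (6/2)·2.812²·sin(360°/6) = 20.55 mm²); Combining (union): the 3 present regions are separate (no shared area or edge), so areas and boundary lengths simply add and each stays a separate island — area = 423.36 mm². Checking containment: at z = 14.7 the cross-section extends beyond the z = 11.4 cross-section by about 163.55 mm².

part overhangs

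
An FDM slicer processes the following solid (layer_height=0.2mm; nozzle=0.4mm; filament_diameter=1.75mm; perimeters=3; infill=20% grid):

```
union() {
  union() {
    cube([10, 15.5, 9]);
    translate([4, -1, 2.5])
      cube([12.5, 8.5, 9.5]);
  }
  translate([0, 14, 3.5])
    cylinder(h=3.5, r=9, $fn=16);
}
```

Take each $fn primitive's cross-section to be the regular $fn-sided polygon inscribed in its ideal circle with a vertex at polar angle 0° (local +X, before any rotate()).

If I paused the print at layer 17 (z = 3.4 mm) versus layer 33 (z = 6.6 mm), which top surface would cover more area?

layer 33 (z = 6.6 mm)

Layer 17 (z = 3.4): the 10×15.5 cube contributes its full rectangle (area 155.00 mm²); the cube at (4, -1) is present — its section is the full 12.5×8.5 rectangle (area 106.25 mm²); Merging all regions: the regions partially overlap — summed areas 261.25 mm² minus the doubly-counted overlap 45.00 mm² gives 216.25 mm² — area = 216.25 mm²; the cylinder at (0, 14) does not reach this height (z outside [3.5, 7]); Taking the union: only that combined region is present, so the union is just that shape — area = 216.25 mm². So its area = 216.25 mm². Layer 33 (z = 6.6): the cube (footprint 10×15.5) is included at this height (area 155.00 mm²); the 12.5×8.5 cube at (4, -1) contributes its full rectangle (area 106.25 mm²); Taking the union: the regions partially overlap — summed areas 261.25 mm² minus the doubly-counted overlap 45.00 mm² gives 216.25 mm² — area = 216.25 mm²; the r=9 cylinder at (0, 14) gives a regular 16-gon of circumradius 9 (constant along its height) (area = (16/2)·9.000²·sin(360°/16) = 247.98 mm²); Taking the union: the regions partially overlap — summed areas 464.23 mm² minus the doubly-counted overlap 75.27 mm² gives 388.96 mm² — area = 388.96 mm². So its area = 388.96 mm². Layer 33 is larger (388.96 vs 216.25 mm²).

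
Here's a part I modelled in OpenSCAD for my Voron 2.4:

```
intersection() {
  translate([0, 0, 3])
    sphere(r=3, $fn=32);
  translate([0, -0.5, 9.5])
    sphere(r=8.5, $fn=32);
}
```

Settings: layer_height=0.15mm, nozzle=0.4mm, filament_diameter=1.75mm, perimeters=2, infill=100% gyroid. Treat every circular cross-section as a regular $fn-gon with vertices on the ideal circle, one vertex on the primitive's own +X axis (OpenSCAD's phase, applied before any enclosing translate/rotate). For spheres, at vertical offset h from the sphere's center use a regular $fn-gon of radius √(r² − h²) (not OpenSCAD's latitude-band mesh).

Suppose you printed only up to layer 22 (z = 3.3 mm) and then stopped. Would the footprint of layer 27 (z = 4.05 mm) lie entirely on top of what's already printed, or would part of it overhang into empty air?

Compare the two slices. At z = 3.3: the r=3 sphere slices to a regular 32-gon of circumradius 2.985 (√(r²−h²) with h=0.3 from center) (area = (32/2)·2.985²·sin(360°/32) = 27.81 mm²); the sphere at (0, -0.5): section is a regular 32-gon, circumradius = √(r²−h²) = √(8.5²−6.2²) = 5.815 (area = (32/2)·5.815²·sin(360°/32) = 105.54 mm²); Keeping only the common overlap: the r=3 sphere lies inside the r=8.5 sphere at (0, -0.5), so it is kept whole — area = 27.81 mm². At z = 4.05: the sphere: section is a regular 32-gon, circumradius = √(r²−h²) = √(3²−1.05²) = 2.810 (area = (32/2)·2.810²·sin(360°/32) = 24.65 mm²); the r=8.5 sphere at (0, -0.5) slices to a regular 32-gon of circumradius 6.523 (√(r²−h²) with h=5.45 from center) (area = (32/2)·6.523²·sin(360°/32) = 132.81 mm²); Keeping only the common overlap: the r=3 sphere lies inside the r=8.5 sphere at (0, -0.5), so it is kept whole — area = 24.65 mm². Checking containment: the cross-section at z = 4.05 is a subset of the cross-section at z = 3.3.

entirely on top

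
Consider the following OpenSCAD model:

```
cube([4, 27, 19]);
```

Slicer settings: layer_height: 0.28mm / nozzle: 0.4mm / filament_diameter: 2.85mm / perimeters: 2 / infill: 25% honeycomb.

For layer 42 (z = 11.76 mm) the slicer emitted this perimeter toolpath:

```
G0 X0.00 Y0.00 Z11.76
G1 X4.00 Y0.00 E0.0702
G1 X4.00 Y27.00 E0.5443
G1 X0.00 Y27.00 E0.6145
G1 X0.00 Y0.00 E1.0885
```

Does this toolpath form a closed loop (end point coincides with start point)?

Start point (G0): (0.00, 0.00). End point (last G1): the path returns to the start — closed.

yes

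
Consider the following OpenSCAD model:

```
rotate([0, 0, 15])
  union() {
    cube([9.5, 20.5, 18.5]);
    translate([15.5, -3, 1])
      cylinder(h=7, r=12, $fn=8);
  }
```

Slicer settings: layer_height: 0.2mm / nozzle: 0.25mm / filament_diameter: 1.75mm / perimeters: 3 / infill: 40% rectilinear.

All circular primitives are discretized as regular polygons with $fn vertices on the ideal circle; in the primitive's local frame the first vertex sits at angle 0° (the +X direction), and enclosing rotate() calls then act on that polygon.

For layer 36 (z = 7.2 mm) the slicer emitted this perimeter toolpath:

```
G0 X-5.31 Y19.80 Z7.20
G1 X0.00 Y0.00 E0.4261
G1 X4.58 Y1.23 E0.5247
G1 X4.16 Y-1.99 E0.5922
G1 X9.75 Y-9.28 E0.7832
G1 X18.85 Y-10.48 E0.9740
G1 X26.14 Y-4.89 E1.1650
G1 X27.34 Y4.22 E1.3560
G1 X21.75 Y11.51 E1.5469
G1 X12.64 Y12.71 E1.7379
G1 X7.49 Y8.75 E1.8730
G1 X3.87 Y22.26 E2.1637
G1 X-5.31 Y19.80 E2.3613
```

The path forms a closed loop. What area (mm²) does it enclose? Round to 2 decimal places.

581.02 mm²

Apply the shoelace formula to the sequence of (X, Y) vertices; enclosed area = 581.02 mm².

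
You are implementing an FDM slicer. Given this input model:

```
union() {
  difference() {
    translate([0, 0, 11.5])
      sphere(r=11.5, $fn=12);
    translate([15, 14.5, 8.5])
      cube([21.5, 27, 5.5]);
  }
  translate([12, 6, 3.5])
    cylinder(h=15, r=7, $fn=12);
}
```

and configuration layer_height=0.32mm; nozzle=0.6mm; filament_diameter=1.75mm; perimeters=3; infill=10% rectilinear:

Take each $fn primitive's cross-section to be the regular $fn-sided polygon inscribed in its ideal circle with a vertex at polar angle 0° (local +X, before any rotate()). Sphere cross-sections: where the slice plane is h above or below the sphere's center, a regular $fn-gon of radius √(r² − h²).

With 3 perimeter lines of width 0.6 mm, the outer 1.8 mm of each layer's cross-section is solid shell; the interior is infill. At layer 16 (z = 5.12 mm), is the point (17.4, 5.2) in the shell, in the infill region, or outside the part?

At z = 5.12 mm: the sphere: section is a regular 12-gon, circumradius = √(r²−h²) = √(11.5²−6.38²) = 9.568; the cube at (15, 14.5) does not reach this height (z outside [8.5, 14]); Subtracting the remaining from the first: none of the subtracted shapes is present at this height, so the r=11.5 sphere is unchanged — 1 connected region; the r=7 cylinder at (12, 6) gives a regular 12-gon of circumradius 7 (constant along its height); Merging all regions: the regions partially overlap (shared area 16.83 mm²), so overlapping operands fuse into one piece — 1 connected region. Overall, the cross-section is a single solid region. The nearest boundary edge runs (19.00, 6.00)→(18.06, 2.50); distance from the point to it = 1.34 mm. The point is inside the cross-section, 1.34 mm from the nearest boundary — within the 1.8 mm shell band (3 × 0.6).

shell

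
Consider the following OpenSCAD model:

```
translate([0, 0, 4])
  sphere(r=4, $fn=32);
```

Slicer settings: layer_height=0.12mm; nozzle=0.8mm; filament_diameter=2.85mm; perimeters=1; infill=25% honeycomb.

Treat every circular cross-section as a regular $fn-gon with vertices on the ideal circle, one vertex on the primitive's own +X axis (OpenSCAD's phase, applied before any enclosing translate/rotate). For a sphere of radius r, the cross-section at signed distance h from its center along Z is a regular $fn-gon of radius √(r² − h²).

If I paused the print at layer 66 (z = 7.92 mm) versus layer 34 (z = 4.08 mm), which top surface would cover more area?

layer 34 (z = 4.08 mm)

Layer 66 (z = 7.92): the r=4 sphere slices to a regular 32-gon of circumradius 0.796 (√(r²−h²) with h=3.92 from center) (area = (32/2)·0.796²·sin(360°/32) = 1.98 mm²). So its area = 1.98 mm². Layer 34 (z = 4.08): the r=4 sphere slices to a regular 32-gon of circumradius 3.999 (√(r²−h²) with h=0.08 from center) (area = (32/2)·3.999²·sin(360°/32) = 49.92 mm²). So its area = 49.92 mm². Layer 34 is larger (49.92 vs 1.98 mm²).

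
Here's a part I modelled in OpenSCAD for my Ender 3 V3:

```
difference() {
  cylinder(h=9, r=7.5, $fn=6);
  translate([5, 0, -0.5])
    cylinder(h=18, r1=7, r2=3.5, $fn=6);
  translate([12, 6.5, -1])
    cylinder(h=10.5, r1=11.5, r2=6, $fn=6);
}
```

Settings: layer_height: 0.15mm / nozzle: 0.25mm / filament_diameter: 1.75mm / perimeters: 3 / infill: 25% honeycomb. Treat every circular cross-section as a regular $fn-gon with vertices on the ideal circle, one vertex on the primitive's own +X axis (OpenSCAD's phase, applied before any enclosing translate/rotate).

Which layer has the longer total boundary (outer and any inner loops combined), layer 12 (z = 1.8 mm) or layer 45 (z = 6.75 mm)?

layer 45 (z = 6.75 mm)

Layer 12 (z = 1.8): the r=7.5 cylinder contributes a regular 6-gon of circumradius 7.5 (perimeter = 2·6·7.500·sin(180°/6) = 45.00 mm); the cone at (5, 0) contributes a regular 6-gon of circumradius 6.553 (interpolated between r1=7 and r2=3.5 at t=0.128) (perimeter = 2·6·6.553·sin(180°/6) = 39.32 mm); the cone at (12, 6.5): at t=0.267 of its height the radius interpolates to r₁+(r₂−r₁)t = 10.033, giving a regular 6-gon of that circumradius (perimeter = 2·6·10.033·sin(180°/6) = 60.20 mm); After the difference (first − rest): starting from the r=7.5 cylinder, the cone at (5, 0) partially overlaps it — only the 65.56 mm² overlap (of its 111.56 mm²) is removed, clipping the outline; the cone at (12, 6.5) partially overlaps it — only the 1.46 mm² overlap (of its 261.54 mm²) is removed, clipping the outline — boundary = 46.44 mm. So its perimeter = 46.44 mm. Layer 45 (z = 6.75): the r=7.5 cylinder contributes a regular 6-gon of circumradius 7.5 (perimeter = 2·6·7.500·sin(180°/6) = 45.00 mm); the cone at (5, 0) contributes a regular 6-gon of circumradius 5.590 (interpolated between r1=7 and r2=3.5 at t=0.403) (perimeter = 2·6·5.590·sin(180°/6) = 33.54 mm); the cone at (12, 6.5) (r1=11.5→r2=6) has section circumradius 7.440 here — a regular 6-gon (perimeter = 2·6·7.440·sin(180°/6) = 44.64 mm); After the difference (first − rest): starting from the r=7.5 cylinder, the cone at (5, 0) partially overlaps it — only the 51.27 mm² overlap (of its 81.19 mm²) is removed, clipping the outline; the cone at (12, 6.5) misses the remaining region (no effect) — boundary = 50.00 mm. So its perimeter = 50.00 mm. Layer 45 is larger (50.00 vs 46.44 mm).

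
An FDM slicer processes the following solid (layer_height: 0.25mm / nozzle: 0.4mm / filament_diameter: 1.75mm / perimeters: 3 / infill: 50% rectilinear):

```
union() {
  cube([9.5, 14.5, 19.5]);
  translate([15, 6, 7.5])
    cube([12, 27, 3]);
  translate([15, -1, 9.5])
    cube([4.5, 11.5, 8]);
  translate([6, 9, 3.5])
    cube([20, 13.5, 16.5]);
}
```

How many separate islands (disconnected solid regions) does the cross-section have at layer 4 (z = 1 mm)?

At z = 1 mm: the cube (footprint 9.5×14.5) is included at this height; the cube at (15, 6) does not reach this height (z outside [7.5, 10.5]); the cube at (15, -1) is not intersected at this z (z outside [9.5, 17.5]); the cube at (6, 9) is not intersected at this z (z outside [3.5, 20]); Combining (union): only the 9.5×14.5 cube is present, so the union is just that shape — 1 connected region. Overall, the cross-section is a single solid region. Island count = 1.

1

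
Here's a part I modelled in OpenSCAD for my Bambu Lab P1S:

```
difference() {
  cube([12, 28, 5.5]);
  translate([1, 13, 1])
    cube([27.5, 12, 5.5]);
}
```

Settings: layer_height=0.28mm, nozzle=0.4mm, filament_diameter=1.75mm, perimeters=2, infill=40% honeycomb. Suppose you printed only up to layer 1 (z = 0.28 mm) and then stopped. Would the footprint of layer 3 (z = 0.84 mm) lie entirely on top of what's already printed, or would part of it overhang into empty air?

entirely on top

Compare the two slices. At z = 0.28: the cube is present — its section is the full 12×28 rectangle (area 336.00 mm²); the cube at (1, 13) does not reach this height (z outside [1, 6.5]); Taking the first minus the rest: none of the subtracted shapes is present at this height, so the 12×28 cube is unchanged — area = 336.00 mm². At z = 0.84: the 12×28 cube contributes its full rectangle (area 336.00 mm²); the cube at (1, 13) is not intersected at this z (z outside [1, 6.5]); After the difference (first − rest): none of the subtracted shapes is present at this height, so the 12×28 cube is unchanged — area = 336.00 mm². Checking containment: the cross-section at z = 0.84 is a subset of the cross-section at z = 0.28.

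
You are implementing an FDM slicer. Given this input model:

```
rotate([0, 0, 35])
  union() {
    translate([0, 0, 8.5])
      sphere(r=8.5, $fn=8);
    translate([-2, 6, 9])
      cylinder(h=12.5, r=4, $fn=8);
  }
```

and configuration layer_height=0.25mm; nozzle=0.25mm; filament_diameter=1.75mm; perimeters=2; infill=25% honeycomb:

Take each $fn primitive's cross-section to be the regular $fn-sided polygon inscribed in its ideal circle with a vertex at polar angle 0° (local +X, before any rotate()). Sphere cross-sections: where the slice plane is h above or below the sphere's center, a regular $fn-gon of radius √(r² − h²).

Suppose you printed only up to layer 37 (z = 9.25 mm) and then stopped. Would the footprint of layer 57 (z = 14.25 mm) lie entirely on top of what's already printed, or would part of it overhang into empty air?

Compare the two slices. At z = 9.25: the sphere: section is a regular 8-gon, circumradius = √(r²−h²) = √(8.5²−0.75²) = 8.467 (area = (8/2)·8.467²·sin(360°/8) = 202.76 mm²); the r=4 cylinder at (-2, 6) gives a regular 8-gon of circumradius 4 (constant along its height) (area = (8/2)·4.000²·sin(360°/8) = 45.25 mm²); Combining (union): the regions partially overlap — summed areas 248.02 mm² minus the doubly-counted overlap 33.41 mm² gives 214.61 mm² — area = 214.61 mm²; (whole slice rotated 35° about Z — lengths, areas and connectivity unchanged). At z = 14.25: the r=8.5 sphere slices to a regular 8-gon of circumradius 6.260 (√(r²−h²) with h=5.75 from center) (area = (8/2)·6.260²·sin(360°/8) = 110.84 mm²); the cylinder at (-2, 6): section is a regular 8-gon, circumradius r=4 (area = (8/2)·4.000²·sin(360°/8) = 45.25 mm²); Combining (union): the regions partially overlap — summed areas 156.09 mm² minus the doubly-counted overlap 16.99 mm² gives 139.10 mm² — area = 139.10 mm²; (whole slice rotated 35° about Z — lengths, areas and connectivity unchanged). Checking containment: the cross-section at z = 14.25 is a subset of the cross-section at z = 9.25.

entirely on top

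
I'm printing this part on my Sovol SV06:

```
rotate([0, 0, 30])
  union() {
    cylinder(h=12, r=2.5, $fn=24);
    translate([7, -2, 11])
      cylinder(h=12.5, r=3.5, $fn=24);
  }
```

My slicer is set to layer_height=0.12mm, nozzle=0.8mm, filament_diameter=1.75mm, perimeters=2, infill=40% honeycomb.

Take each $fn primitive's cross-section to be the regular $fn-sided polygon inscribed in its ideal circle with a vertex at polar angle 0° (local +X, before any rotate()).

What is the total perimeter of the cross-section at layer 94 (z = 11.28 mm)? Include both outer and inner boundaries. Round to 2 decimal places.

37.59 mm

At z = 11.28 mm: the cylinder: section is a regular 24-gon, circumradius r=2.5 (perimeter = 2·24·2.500·sin(180°/24) = 15.66 mm); the cylinder at (7, -2): section is a regular 24-gon, circumradius r=3.5 (perimeter = 2·24·3.500·sin(180°/24) = 21.93 mm); Taking the union: the 2 present regions are separate (no shared area or edge), so areas and boundary lengths simply add and each stays a separate island — boundary = 37.59 mm; (whole slice rotated 30° about Z — lengths, areas and connectivity unchanged). Overall, the cross-section has 2 separate islands. Total boundary length (outer) = 37.59 mm.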